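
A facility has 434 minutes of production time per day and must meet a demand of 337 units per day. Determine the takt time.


Formula: Takt Time = Available Production Time / Customer Demand
Takt = 434 min/day / 337 units/day
Takt = 1.29 min/unit

1.29 min/unit


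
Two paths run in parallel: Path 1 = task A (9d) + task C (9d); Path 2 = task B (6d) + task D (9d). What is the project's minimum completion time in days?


Path 1 = 9 + 9 = 18 days
Path 2 = 6 + 9 = 15 days
Duration = max(18, 15) = 18 days

18 days


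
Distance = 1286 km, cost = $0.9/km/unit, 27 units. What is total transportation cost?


TC = dist * cost * units = 1286 * 0.9 * 27 = $31249.80

$31249.80


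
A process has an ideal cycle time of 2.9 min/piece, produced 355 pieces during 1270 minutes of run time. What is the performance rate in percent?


Formula: Performance = (Ideal CT * Total Count) / Run Time * 100
Ideal output time = 2.9 * 355 = 1029.5 min
Performance = 1029.5 / 1270 * 100 = 81.1%

81.1%


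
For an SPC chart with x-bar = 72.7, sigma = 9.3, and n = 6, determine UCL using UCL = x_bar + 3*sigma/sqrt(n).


UCL = 72.7 + 3 * 9.3 / sqrt(6)

84.09


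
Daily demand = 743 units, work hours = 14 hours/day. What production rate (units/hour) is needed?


Formula: Production Rate = Daily Demand / Available Hours
Rate = 743 units/day / 14 hours/day
Rate = 53.1 units/hour

53.1 units/hour


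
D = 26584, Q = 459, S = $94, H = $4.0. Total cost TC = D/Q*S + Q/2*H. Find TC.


TC = 26584/459 * 94 + 459/2 * 4.0

$6362.22


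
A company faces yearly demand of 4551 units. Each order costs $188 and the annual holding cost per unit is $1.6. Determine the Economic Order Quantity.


Formula: EOQ = sqrt(2 * D * S / H)
Numerator: 2 * 4551 * 188 = 1711176
2DS/H = 1711176 / 1.6 = 1069485.0
EOQ = sqrt(1069485.0) = 1034.2 units

1034.2 units


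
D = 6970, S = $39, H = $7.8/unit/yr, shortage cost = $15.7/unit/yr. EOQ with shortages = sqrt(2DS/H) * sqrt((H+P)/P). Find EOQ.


Formula: EOQ* = sqrt(2DS/H) * sqrt((H+P)/P)
Base EOQ = sqrt(2*6970*39/7.8) = 264.01 units
Correction = sqrt((7.8+15.7)/15.7) = 1.22344
EOQ* = 264.01 * 1.22344 = 323.0 units

323.0 units


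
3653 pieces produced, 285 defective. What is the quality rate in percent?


Formula: Quality Rate = Good Pieces / Total Pieces * 100
Good pieces = 3653 - 285 = 3368
QR = 3368 / 3653 * 100 = 92.2%

92.2%


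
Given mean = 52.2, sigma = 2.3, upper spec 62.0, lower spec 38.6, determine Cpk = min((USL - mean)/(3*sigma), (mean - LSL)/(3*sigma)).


Cpu = (62.0 - 52.2) / (3 * 2.3) = 1.42
Cpl = (52.2 - 38.6) / (3 * 2.3) = 1.97
Cpk = min(1.42, 1.97) = 1.42

1.42


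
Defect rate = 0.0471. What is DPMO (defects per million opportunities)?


DPMO = defect_rate * 1000000 = 0.0471 * 1000000

47100


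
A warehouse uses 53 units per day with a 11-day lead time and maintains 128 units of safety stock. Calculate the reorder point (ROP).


Formula: ROP = (Daily Demand * Lead Time) + Safety Stock
Demand during lead time = 53 * 11 = 583 units
ROP = 583 + 128 = 711 units

711 units


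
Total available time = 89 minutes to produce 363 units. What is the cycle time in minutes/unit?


Formula: CT = Available Time / Number of Units
CT = 89 min / 363 units
CT = 0.25 min/unit

0.25 min/unit


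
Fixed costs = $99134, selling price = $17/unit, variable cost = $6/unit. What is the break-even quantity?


Formula: BEQ = Fixed Costs / (Price - Variable Cost)
Contribution margin = $17 - $6 = $11/unit
BEQ = ceil($99134 / $11/unit) = ceil(9012.18) = 9013 units

9013 units


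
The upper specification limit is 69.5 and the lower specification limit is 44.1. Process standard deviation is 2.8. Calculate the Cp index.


Cp = (69.5 - 44.1) / (6 * 2.8)

1.51


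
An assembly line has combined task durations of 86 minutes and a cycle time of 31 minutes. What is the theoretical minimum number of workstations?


Formula: N_min = ceil(Sum of Task Times / Cycle Time)
N_min = ceil(86 min / 31 min) = ceil(2.7742)
N_min = 3 stations

3


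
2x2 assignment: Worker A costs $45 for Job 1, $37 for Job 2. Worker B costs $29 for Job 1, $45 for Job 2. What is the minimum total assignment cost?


Option 1: A->1 + B->2 = $45 + $45 = $90
Option 2: A->2 + B->1 = $37 + $29 = $66
Min cost = min($90, $66) = $66

$66


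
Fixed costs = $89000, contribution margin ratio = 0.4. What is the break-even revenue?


Formula: BER = Fixed Costs / Contribution Margin Ratio
BER = $89000 / 0.4
BER = $222500.00 (to the nearest cent)

$222500.00


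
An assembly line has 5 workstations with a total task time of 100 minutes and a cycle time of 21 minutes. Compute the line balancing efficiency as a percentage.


Formula: Efficiency = Sum of Task Times / (N_stations * CT) * 100
Total station capacity = 5 stations * 21 min = 105 min
Efficiency = 100 / 105 * 100 = 95.2%

95.2%


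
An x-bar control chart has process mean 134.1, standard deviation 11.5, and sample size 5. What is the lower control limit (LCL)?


LCL = 134.1 - 3 * 11.5 / sqrt(5)

118.67


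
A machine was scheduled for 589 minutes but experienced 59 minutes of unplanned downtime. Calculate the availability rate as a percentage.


Formula: Availability = (Planned Time - Downtime) / Planned Time * 100
Uptime = 589 - 59 = 530 min
Availability = 530 / 589 * 100 = 90.0%

90.0%


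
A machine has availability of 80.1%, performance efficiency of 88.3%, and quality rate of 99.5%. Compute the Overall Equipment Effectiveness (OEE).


Formula: OEE = Availability * Performance * Quality / 10000
A * P = 80.1% * 88.3% / 100 = 70.73%
OEE = 70.73% * 99.5% / 100 = 70.4%

70.4%


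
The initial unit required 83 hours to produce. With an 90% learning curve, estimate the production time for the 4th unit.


Formula: T_n = T_1 * (learning_rate)^(log2(n)) where learning_rate = rate/100
Doublings = log2(4) = 2
T_n = 83 * 0.9^2
T_n = 83 * 0.81 = 67.2 hours

67.2 hours


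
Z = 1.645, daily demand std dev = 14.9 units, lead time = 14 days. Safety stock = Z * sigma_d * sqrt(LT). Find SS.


Formula: SS = z * sigma_d * sqrt(LT)
sqrt(LT) = sqrt(14) = 3.7417
SS = 1.645 * 14.9 * 3.7417
SS = 91.7 units

91.7 units


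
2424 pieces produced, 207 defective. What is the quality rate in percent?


Formula: Quality Rate = Good Pieces / Total Pieces * 100
Good pieces = 2424 - 207 = 2217
QR = 2217 / 2424 * 100 = 91.5%

91.5%


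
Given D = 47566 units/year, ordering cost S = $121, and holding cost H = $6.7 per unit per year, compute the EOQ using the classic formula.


Formula: EOQ = sqrt(2 * D * S / H)
Numerator: 2 * 47566 * 121 = 11510972
2DS/H = 11510972 / 6.7 = 1718055.5
EOQ = sqrt(1718055.5) = 1310.7 units

1310.7 units


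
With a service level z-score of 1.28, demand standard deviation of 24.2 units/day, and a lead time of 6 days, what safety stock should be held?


Formula: SS = z * sigma_d * sqrt(LT)
sqrt(LT) = sqrt(6) = 2.4495
SS = 1.28 * 24.2 * 2.4495
SS = 75.9 units

75.9 units


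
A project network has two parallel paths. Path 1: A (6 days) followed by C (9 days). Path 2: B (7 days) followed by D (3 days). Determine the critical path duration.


Path 1 = 6 + 9 = 15 days
Path 2 = 7 + 3 = 10 days
Duration = max(15, 10) = 15 days

15 days


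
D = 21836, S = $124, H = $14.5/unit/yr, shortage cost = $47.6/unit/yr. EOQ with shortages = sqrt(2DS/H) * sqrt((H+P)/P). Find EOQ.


Formula: EOQ* = sqrt(2DS/H) * sqrt((H+P)/P)
Base EOQ = sqrt(2*21836*124/14.5) = 611.12 units
Correction = sqrt((14.5+47.6)/47.6) = 1.1422
EOQ* = 611.12 * 1.1422 = 698.0 units

698.0 units


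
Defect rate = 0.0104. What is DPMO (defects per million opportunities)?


DPMO = defect_rate * 1000000 = 0.0104 * 1000000

10400


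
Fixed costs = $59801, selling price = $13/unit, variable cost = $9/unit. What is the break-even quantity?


Formula: BEQ = Fixed Costs / (Price - Variable Cost)
Contribution margin = $13 - $9 = $4/unit
BEQ = ceil($59801 / $4/unit) = ceil(14950.25) = 14951 units

14951 units


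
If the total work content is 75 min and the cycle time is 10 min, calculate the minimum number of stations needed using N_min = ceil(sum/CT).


Formula: N_min = ceil(Sum of Task Times / Cycle Time)
N_min = ceil(75 min / 10 min) = ceil(7.5)
N_min = 8 stations

8


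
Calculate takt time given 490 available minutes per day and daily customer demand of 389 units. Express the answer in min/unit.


Formula: Takt Time = Available Production Time / Customer Demand
Takt = 490 min/day / 389 units/day
Takt = 1.26 min/unit

1.26 min/unit


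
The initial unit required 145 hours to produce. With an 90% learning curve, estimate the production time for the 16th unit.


Formula: T_n = T_1 * (learning_rate)^(log2(n)) where learning_rate = rate/100
Doublings = log2(16) = 4
T_n = 145 * 0.9^4
T_n = 145 * 0.6561 = 95.1 hours

95.1 hours


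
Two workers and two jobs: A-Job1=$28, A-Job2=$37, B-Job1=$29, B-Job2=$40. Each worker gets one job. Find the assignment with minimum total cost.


Option 1: A->1 + B->2 = $28 + $40 = $68
Option 2: A->2 + B->1 = $37 + $29 = $66
Min cost = min($68, $66) = $66

$66


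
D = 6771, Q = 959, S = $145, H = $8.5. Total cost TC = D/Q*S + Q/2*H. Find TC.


TC = 6771/959 * 145 + 959/2 * 8.5

$5099.52


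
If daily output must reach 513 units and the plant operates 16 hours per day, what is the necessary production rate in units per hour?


Formula: Production Rate = Daily Demand / Available Hours
Rate = 513 units/day / 16 hours/day
Rate = 32.1 units/hour

32.1 units/hour


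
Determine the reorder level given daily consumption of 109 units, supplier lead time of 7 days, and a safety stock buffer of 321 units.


Formula: ROP = (Daily Demand * Lead Time) + Safety Stock
Demand during lead time = 109 * 7 = 763 units
ROP = 763 + 321 = 1084 units

1084 units


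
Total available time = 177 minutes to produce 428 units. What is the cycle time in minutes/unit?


Formula: CT = Available Time / Number of Units
CT = 177 min / 428 units
CT = 0.41 min/unit

0.41 min/unit


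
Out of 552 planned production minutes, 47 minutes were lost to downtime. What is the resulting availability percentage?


Formula: Availability = (Planned Time - Downtime) / Planned Time * 100
Uptime = 552 - 47 = 505 min
Availability = 505 / 552 * 100 = 91.5%

91.5%


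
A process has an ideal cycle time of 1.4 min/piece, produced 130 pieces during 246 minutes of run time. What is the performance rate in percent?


Formula: Performance = (Ideal CT * Total Count) / Run Time * 100
Ideal output time = 1.4 * 130 = 182.0 min
Performance = 182.0 / 246 * 100 = 74.0%

74.0%


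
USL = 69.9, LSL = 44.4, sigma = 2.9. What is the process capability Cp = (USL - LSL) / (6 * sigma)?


Cp = (69.9 - 44.4) / (6 * 2.9)

1.47


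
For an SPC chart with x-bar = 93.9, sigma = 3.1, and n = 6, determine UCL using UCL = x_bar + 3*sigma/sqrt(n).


UCL = 93.9 + 3 * 3.1 / sqrt(6)

97.7


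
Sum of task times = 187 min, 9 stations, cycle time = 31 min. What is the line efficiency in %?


Formula: Efficiency = Sum of Task Times / (N_stations * CT) * 100
Total station capacity = 9 stations * 31 min = 279 min
Efficiency = 187 / 279 * 100 = 67.0%

67.0%


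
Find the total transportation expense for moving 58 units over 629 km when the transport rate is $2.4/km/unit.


TC = dist * cost * units = 629 * 2.4 * 58 = $87556.80

$87556.80


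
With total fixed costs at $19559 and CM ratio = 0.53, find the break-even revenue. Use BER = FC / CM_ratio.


Formula: BER = Fixed Costs / Contribution Margin Ratio
BER = $19559 / 0.53
BER = $36903.77 (to the nearest cent)

$36903.77


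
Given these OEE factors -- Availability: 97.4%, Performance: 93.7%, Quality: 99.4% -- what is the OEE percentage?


Formula: OEE = Availability * Performance * Quality / 10000
A * P = 97.4% * 93.7% / 100 = 91.26%
OEE = 91.26% * 99.4% / 100 = 90.7%

90.7%


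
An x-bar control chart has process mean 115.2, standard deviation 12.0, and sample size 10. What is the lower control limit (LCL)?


LCL = 115.2 - 3 * 12.0 / sqrt(10)

103.82


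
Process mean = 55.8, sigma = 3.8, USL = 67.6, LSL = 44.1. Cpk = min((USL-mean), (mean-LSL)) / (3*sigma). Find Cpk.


Cpu = (67.6 - 55.8) / (3 * 3.8) = 1.04
Cpl = (55.8 - 44.1) / (3 * 3.8) = 1.03
Cpk = min(1.04, 1.03) = 1.03

1.03


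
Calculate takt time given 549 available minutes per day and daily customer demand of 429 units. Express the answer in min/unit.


Formula: Takt Time = Available Production Time / Customer Demand
Takt = 549 min/day / 429 units/day
Takt = 1.28 min/unit

1.28 min/unit


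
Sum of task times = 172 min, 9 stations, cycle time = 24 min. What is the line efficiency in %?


Formula: Efficiency = Sum of Task Times / (N_stations * CT) * 100
Total station capacity = 9 stations * 24 min = 216 min
Efficiency = 172 / 216 * 100 = 79.6%

79.6%


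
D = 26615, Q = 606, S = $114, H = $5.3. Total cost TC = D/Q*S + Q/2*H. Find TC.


TC = 26615/606 * 114 + 606/2 * 5.3

$6612.68


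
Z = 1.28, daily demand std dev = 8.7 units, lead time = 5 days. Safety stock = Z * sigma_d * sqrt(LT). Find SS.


Formula: SS = z * sigma_d * sqrt(LT)
sqrt(LT) = sqrt(5) = 2.2361
SS = 1.28 * 8.7 * 2.2361
SS = 24.9 units

24.9 units


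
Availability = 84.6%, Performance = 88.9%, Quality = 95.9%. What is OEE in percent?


Formula: OEE = Availability * Performance * Quality / 10000
A * P = 84.6% * 88.9% / 100 = 75.21%
OEE = 75.21% * 95.9% / 100 = 72.1%

72.1%


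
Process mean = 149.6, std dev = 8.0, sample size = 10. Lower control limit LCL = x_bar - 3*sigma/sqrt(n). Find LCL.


LCL = 149.6 - 3 * 8.0 / sqrt(10)

142.01


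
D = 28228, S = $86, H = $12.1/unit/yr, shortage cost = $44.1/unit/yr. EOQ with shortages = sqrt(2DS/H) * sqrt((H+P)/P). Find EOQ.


Formula: EOQ* = sqrt(2DS/H) * sqrt((H+P)/P)
Base EOQ = sqrt(2*28228*86/12.1) = 633.45 units
Correction = sqrt((12.1+44.1)/44.1) = 1.12888
EOQ* = 633.45 * 1.12888 = 715.1 units

715.1 units


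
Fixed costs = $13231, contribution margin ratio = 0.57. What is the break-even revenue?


Formula: BER = Fixed Costs / Contribution Margin Ratio
BER = $13231 / 0.57
BER = $23212.28 (to the nearest cent)

$23212.28


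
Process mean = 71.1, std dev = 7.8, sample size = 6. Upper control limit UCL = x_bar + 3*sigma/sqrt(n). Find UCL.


UCL = 71.1 + 3 * 7.8 / sqrt(6)

80.65


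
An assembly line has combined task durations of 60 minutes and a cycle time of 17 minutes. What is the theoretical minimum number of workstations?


Formula: N_min = ceil(Sum of Task Times / Cycle Time)
N_min = ceil(60 min / 17 min) = ceil(3.5294)
N_min = 4 stations

4


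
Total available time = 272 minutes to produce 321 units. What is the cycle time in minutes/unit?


Formula: CT = Available Time / Number of Units
CT = 272 min / 321 units
CT = 0.85 min/unit

0.85 min/unit


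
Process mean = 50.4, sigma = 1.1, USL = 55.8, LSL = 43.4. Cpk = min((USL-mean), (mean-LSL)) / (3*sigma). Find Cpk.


Cpu = (55.8 - 50.4) / (3 * 1.1) = 1.64
Cpl = (50.4 - 43.4) / (3 * 1.1) = 2.12
Cpk = min(1.64, 2.12) = 1.64

1.64


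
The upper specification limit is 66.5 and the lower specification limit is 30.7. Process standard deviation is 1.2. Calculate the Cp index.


Cp = (66.5 - 30.7) / (6 * 1.2)

4.97


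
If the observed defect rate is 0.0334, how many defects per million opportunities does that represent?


DPMO = defect_rate * 1000000 = 0.0334 * 1000000

33400


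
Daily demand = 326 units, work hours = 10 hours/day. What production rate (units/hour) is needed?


Formula: Production Rate = Daily Demand / Available Hours
Rate = 326 units/day / 10 hours/day
Rate = 32.6 units/hour

32.6 units/hour


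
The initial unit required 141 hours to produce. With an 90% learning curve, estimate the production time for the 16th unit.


Formula: T_n = T_1 * (learning_rate)^(log2(n)) where learning_rate = rate/100
Doublings = log2(16) = 4
T_n = 141 * 0.9^4
T_n = 141 * 0.6561 = 92.5 hours

92.5 hours


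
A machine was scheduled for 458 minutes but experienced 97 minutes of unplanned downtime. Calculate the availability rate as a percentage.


Formula: Availability = (Planned Time - Downtime) / Planned Time * 100
Uptime = 458 - 97 = 361 min
Availability = 361 / 458 * 100 = 78.8%

78.8%


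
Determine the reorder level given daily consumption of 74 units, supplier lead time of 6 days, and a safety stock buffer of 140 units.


Formula: ROP = (Daily Demand * Lead Time) + Safety Stock
Demand during lead time = 74 * 6 = 444 units
ROP = 444 + 140 = 584 units

584 units


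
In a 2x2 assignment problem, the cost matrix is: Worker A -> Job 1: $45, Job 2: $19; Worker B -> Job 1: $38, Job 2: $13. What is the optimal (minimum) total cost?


Option 1: A->1 + B->2 = $45 + $13 = $58
Option 2: A->2 + B->1 = $19 + $38 = $57
Min cost = min($58, $57) = $57

$57


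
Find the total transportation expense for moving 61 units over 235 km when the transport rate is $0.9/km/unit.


TC = dist * cost * units = 235 * 0.9 * 61 = $12901.50

$12901.50


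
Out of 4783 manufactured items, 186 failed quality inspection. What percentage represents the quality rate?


Formula: Quality Rate = Good Pieces / Total Pieces * 100
Good pieces = 4783 - 186 = 4597
QR = 4597 / 4783 * 100 = 96.1%

96.1%


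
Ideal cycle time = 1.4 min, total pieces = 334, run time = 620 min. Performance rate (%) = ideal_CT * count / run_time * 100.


Formula: Performance = (Ideal CT * Total Count) / Run Time * 100
Ideal output time = 1.4 * 334 = 467.6 min
Performance = 467.6 / 620 * 100 = 75.4%

75.4%


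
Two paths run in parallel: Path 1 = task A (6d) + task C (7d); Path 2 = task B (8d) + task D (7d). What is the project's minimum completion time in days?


Path 1 = 6 + 7 = 13 days
Path 2 = 8 + 7 = 15 days
Duration = max(13, 15) = 15 days

15 days


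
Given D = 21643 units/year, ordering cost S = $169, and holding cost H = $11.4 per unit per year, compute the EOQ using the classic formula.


Formula: EOQ = sqrt(2 * D * S / H)
Numerator: 2 * 21643 * 169 = 7315334
2DS/H = 7315334 / 11.4 = 641696.0
EOQ = sqrt(641696.0) = 801.1 units

801.1 units


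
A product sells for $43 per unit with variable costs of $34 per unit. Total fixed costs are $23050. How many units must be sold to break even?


Formula: BEQ = Fixed Costs / (Price - Variable Cost)
Contribution margin = $43 - $34 = $9/unit
BEQ = ceil($23050 / $9/unit) = ceil(2561.11) = 2562 units

2562 units


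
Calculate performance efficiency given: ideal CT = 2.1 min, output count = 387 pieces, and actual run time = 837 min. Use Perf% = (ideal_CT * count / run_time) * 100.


Formula: Performance = (Ideal CT * Total Count) / Run Time * 100
Ideal output time = 2.1 * 387 = 812.7 min
Performance = 812.7 / 837 * 100 = 97.1%

97.1%


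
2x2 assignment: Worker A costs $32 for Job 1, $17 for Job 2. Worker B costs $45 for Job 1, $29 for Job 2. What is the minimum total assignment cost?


Option 1: A->1 + B->2 = $32 + $29 = $61
Option 2: A->2 + B->1 = $17 + $45 = $62
Min cost = min($61, $62) = $61

$61


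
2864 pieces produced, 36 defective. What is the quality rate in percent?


Formula: Quality Rate = Good Pieces / Total Pieces * 100
Good pieces = 2864 - 36 = 2828
QR = 2828 / 2864 * 100 = 98.7%

98.7%


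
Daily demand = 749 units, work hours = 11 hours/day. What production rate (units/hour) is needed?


Formula: Production Rate = Daily Demand / Available Hours
Rate = 749 units/day / 11 hours/day
Rate = 68.1 units/hour

68.1 units/hour


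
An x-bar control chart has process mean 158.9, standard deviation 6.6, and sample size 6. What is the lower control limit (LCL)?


LCL = 158.9 - 3 * 6.6 / sqrt(6)

150.82


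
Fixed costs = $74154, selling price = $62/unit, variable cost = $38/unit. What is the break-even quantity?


Formula: BEQ = Fixed Costs / (Price - Variable Cost)
Contribution margin = $62 - $38 = $24/unit
BEQ = ceil($74154 / $24/unit) = ceil(3089.75) = 3090 units

3090 units


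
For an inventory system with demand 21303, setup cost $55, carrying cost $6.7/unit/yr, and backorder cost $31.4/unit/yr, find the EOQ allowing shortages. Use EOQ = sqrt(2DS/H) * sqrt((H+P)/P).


Formula: EOQ* = sqrt(2DS/H) * sqrt((H+P)/P)
Base EOQ = sqrt(2*21303*55/6.7) = 591.4 units
Correction = sqrt((6.7+31.4)/31.4) = 1.10153
EOQ* = 591.4 * 1.10153 = 651.4 units

651.4 units


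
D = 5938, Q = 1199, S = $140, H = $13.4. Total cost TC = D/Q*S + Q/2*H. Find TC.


TC = 5938/1199 * 140 + 1199/2 * 13.4

$8726.64


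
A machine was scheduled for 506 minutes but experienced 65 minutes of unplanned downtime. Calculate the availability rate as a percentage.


Formula: Availability = (Planned Time - Downtime) / Planned Time * 100
Uptime = 506 - 65 = 441 min
Availability = 441 / 506 * 100 = 87.2%

87.2%


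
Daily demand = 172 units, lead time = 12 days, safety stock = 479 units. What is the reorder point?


Formula: ROP = (Daily Demand * Lead Time) + Safety Stock
Demand during lead time = 172 * 12 = 2064 units
ROP = 2064 + 479 = 2543 units

2543 units


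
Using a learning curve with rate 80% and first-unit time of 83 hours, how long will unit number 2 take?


Formula: T_n = T_1 * (learning_rate)^(log2(n)) where learning_rate = rate/100
Doublings = log2(2) = 1
T_n = 83 * 0.8^1
T_n = 83 * 0.8 = 66.4 hours

66.4 hours


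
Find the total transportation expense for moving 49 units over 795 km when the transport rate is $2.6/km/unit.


TC = dist * cost * units = 795 * 2.6 * 49 = $101283.00

$101283.00


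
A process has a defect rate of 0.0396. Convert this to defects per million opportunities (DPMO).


DPMO = defect_rate * 1000000 = 0.0396 * 1000000

39600


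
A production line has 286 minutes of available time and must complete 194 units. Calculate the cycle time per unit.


Formula: CT = Available Time / Number of Units
CT = 286 min / 194 units
CT = 1.47 min/unit

1.47 min/unit


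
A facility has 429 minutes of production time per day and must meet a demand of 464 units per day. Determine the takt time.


Formula: Takt Time = Available Production Time / Customer Demand
Takt = 429 min/day / 464 units/day
Takt = 0.92 min/unit

0.92 min/unit


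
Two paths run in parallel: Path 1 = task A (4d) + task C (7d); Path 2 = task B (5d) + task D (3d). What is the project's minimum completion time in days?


Path 1 = 4 + 7 = 11 days
Path 2 = 5 + 3 = 8 days
Duration = max(11, 8) = 11 days

11 days


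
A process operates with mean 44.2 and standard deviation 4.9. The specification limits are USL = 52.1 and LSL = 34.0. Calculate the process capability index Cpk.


Cpu = (52.1 - 44.2) / (3 * 4.9) = 0.54
Cpl = (44.2 - 34.0) / (3 * 4.9) = 0.69
Cpk = min(0.54, 0.69) = 0.54

0.54


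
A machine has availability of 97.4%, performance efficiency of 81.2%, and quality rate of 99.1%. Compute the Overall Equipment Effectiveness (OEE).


Formula: OEE = Availability * Performance * Quality / 10000
A * P = 97.4% * 81.2% / 100 = 79.09%
OEE = 79.09% * 99.1% / 100 = 78.4%

78.4%


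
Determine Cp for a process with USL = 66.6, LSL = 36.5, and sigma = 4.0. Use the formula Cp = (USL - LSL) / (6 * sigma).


Cp = (66.6 - 36.5) / (6 * 4.0)

1.25


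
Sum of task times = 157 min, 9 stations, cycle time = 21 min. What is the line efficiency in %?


Formula: Efficiency = Sum of Task Times / (N_stations * CT) * 100
Total station capacity = 9 stations * 21 min = 189 min
Efficiency = 157 / 189 * 100 = 83.1%

83.1%


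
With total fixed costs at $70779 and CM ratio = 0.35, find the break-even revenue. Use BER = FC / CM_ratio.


Formula: BER = Fixed Costs / Contribution Margin Ratio
BER = $70779 / 0.35
BER = $202225.71 (to the nearest cent)

$202225.71


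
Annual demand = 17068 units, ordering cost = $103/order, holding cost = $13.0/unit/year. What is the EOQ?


Formula: EOQ = sqrt(2 * D * S / H)
Numerator: 2 * 17068 * 103 = 3516008
2DS/H = 3516008 / 13.0 = 270462.2
EOQ = sqrt(270462.2) = 520.1 units

520.1 units


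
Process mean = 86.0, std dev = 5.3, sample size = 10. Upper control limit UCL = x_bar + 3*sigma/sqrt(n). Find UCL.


UCL = 86.0 + 3 * 5.3 / sqrt(10)

91.03


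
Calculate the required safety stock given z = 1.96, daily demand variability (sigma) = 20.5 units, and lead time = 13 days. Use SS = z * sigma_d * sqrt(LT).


Formula: SS = z * sigma_d * sqrt(LT)
sqrt(LT) = sqrt(13) = 3.6056
SS = 1.96 * 20.5 * 3.6056
SS = 144.9 units

144.9 units


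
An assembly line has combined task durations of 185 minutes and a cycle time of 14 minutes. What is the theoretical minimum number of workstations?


Formula: N_min = ceil(Sum of Task Times / Cycle Time)
N_min = ceil(185 min / 14 min) = ceil(13.2143)
N_min = 14 stations

14


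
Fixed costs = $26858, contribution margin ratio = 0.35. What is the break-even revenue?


Formula: BER = Fixed Costs / Contribution Margin Ratio
BER = $26858 / 0.35
BER = $76737.14 (to the nearest cent)

$76737.14


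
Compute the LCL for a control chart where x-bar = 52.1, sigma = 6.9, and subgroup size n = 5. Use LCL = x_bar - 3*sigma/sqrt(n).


LCL = 52.1 - 3 * 6.9 / sqrt(5)

42.84


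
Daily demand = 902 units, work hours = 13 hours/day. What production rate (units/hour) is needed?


Formula: Production Rate = Daily Demand / Available Hours
Rate = 902 units/day / 13 hours/day
Rate = 69.4 units/hour

69.4 units/hour


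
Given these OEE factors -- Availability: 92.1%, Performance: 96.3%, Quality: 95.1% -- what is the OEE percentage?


Formula: OEE = Availability * Performance * Quality / 10000
A * P = 92.1% * 96.3% / 100 = 88.69%
OEE = 88.69% * 95.1% / 100 = 84.3%

84.3%


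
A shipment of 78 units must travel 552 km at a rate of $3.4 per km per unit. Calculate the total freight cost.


TC = dist * cost * units = 552 * 3.4 * 78 = $146390.40

$146390.40


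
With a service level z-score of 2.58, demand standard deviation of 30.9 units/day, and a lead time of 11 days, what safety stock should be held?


Formula: SS = z * sigma_d * sqrt(LT)
sqrt(LT) = sqrt(11) = 3.3166
SS = 2.58 * 30.9 * 3.3166
SS = 264.4 units

264.4 units


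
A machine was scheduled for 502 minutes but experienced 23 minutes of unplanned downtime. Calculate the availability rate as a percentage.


Formula: Availability = (Planned Time - Downtime) / Planned Time * 100
Uptime = 502 - 23 = 479 min
Availability = 479 / 502 * 100 = 95.4%

95.4%


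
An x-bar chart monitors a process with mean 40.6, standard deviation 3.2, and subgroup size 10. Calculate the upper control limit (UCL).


UCL = 40.6 + 3 * 3.2 / sqrt(10)

43.64


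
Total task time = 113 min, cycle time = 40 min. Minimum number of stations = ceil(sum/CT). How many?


Formula: N_min = ceil(Sum of Task Times / Cycle Time)
N_min = ceil(113 min / 40 min) = ceil(2.825)
N_min = 3 stations

3


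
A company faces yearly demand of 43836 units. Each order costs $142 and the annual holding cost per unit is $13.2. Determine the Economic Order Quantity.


Formula: EOQ = sqrt(2 * D * S / H)
Numerator: 2 * 43836 * 142 = 12449424
2DS/H = 12449424 / 13.2 = 943138.2
EOQ = sqrt(943138.2) = 971.2 units

971.2 units


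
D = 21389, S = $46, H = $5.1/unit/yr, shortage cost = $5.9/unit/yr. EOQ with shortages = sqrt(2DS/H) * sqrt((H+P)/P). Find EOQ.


Formula: EOQ* = sqrt(2DS/H) * sqrt((H+P)/P)
Base EOQ = sqrt(2*21389*46/5.1) = 621.16 units
Correction = sqrt((5.1+5.9)/5.9) = 1.36543
EOQ* = 621.16 * 1.36543 = 848.2 units

848.2 units


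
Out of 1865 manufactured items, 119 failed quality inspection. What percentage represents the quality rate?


Formula: Quality Rate = Good Pieces / Total Pieces * 100
Good pieces = 1865 - 119 = 1746
QR = 1746 / 1865 * 100 = 93.6%

93.6%


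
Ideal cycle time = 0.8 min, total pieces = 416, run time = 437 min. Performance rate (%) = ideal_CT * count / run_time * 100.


Formula: Performance = (Ideal CT * Total Count) / Run Time * 100
Ideal output time = 0.8 * 416 = 332.8 min
Performance = 332.8 / 437 * 100 = 76.2%

76.2%


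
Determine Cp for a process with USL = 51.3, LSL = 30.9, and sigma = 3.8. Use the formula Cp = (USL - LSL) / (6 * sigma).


Cp = (51.3 - 30.9) / (6 * 3.8)

0.89


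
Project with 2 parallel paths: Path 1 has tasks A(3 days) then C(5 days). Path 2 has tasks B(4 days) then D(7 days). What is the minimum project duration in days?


Path 1 = 3 + 5 = 8 days
Path 2 = 4 + 7 = 11 days
Duration = max(8, 11) = 11 days

11 days


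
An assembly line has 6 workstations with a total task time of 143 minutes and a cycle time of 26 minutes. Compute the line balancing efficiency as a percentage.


Formula: Efficiency = Sum of Task Times / (N_stations * CT) * 100
Total station capacity = 6 stations * 26 min = 156 min
Efficiency = 143 / 156 * 100 = 91.7%

91.7%


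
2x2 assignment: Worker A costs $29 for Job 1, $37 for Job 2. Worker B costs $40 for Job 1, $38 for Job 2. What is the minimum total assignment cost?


Option 1: A->1 + B->2 = $29 + $38 = $67
Option 2: A->2 + B->1 = $37 + $40 = $77
Min cost = min($67, $77) = $67

$67


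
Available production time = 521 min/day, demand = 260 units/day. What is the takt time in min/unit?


Formula: Takt Time = Available Production Time / Customer Demand
Takt = 521 min/day / 260 units/day
Takt = 2.0 min/unit

2.0 min/unit


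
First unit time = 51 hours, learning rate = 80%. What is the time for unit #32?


Formula: T_n = T_1 * (learning_rate)^(log2(n)) where learning_rate = rate/100
Doublings = log2(32) = 5
T_n = 51 * 0.8^5
T_n = 51 * 0.3277 = 16.7 hours

16.7 hours


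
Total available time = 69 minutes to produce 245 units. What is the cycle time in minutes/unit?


Formula: CT = Available Time / Number of Units
CT = 69 min / 245 units
CT = 0.28 min/unit

0.28 min/unit


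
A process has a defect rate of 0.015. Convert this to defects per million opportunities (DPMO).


DPMO = defect_rate * 1000000 = 0.015 * 1000000

15000


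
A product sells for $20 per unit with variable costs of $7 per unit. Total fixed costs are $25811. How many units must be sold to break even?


Formula: BEQ = Fixed Costs / (Price - Variable Cost)
Contribution margin = $20 - $7 = $13/unit
BEQ = ceil($25811 / $13/unit) = ceil(1985.46) = 1986 units

1986 units


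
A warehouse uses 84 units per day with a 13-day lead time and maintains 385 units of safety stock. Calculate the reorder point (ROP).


Formula: ROP = (Daily Demand * Lead Time) + Safety Stock
Demand during lead time = 84 * 13 = 1092 units
ROP = 1092 + 385 = 1477 units

1477 units


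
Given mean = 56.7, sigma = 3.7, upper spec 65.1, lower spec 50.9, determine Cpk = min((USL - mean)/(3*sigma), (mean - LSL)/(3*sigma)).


Cpu = (65.1 - 56.7) / (3 * 3.7) = 0.76
Cpl = (56.7 - 50.9) / (3 * 3.7) = 0.52
Cpk = min(0.76, 0.52) = 0.52

0.52


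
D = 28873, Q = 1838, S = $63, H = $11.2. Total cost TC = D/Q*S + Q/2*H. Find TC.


TC = 28873/1838 * 63 + 1838/2 * 11.2

$11282.46


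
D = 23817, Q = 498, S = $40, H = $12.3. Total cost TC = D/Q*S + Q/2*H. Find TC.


TC = 23817/498 * 40 + 498/2 * 12.3

$4975.71


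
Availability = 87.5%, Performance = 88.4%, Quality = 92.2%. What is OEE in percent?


Formula: OEE = Availability * Performance * Quality / 10000
A * P = 87.5% * 88.4% / 100 = 77.35%
OEE = 77.35% * 92.2% / 100 = 71.3%

71.3%


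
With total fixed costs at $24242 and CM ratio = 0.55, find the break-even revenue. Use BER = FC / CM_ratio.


Formula: BER = Fixed Costs / Contribution Margin Ratio
BER = $24242 / 0.55
BER = $44076.36 (to the nearest cent)

$44076.36


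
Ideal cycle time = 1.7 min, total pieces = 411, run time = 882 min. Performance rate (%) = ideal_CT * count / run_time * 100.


Formula: Performance = (Ideal CT * Total Count) / Run Time * 100
Ideal output time = 1.7 * 411 = 698.7 min
Performance = 698.7 / 882 * 100 = 79.2%

79.2%


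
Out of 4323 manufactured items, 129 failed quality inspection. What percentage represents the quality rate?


Formula: Quality Rate = Good Pieces / Total Pieces * 100
Good pieces = 4323 - 129 = 4194
QR = 4194 / 4323 * 100 = 97.0%

97.0%


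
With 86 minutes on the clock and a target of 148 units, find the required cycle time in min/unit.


Formula: CT = Available Time / Number of Units
CT = 86 min / 148 units
CT = 0.58 min/unit

0.58 min/unit


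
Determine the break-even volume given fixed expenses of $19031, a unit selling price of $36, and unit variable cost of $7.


Formula: BEQ = Fixed Costs / (Price - Variable Cost)
Contribution margin = $36 - $7 = $29/unit
BEQ = ceil($19031 / $29/unit) = ceil(656.24) = 657 units

657 units


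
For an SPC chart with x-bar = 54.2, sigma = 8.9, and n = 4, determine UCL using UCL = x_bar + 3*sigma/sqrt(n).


UCL = 54.2 + 3 * 8.9 / sqrt(4)

67.55


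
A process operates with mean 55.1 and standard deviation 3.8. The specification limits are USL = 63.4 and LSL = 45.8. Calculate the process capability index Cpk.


Cpu = (63.4 - 55.1) / (3 * 3.8) = 0.73
Cpl = (55.1 - 45.8) / (3 * 3.8) = 0.82
Cpk = min(0.73, 0.82) = 0.73

0.73


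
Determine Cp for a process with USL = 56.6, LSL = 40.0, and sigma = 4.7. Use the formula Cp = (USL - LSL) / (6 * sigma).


Cp = (56.6 - 40.0) / (6 * 4.7)

0.59


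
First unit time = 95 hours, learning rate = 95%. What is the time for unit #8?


Formula: T_n = T_1 * (learning_rate)^(log2(n)) where learning_rate = rate/100
Doublings = log2(8) = 3
T_n = 95 * 0.95^3
T_n = 95 * 0.8574 = 81.5 hours

81.5 hours


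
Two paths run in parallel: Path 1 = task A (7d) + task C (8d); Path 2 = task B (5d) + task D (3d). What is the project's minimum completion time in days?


Path 1 = 7 + 8 = 15 days
Path 2 = 5 + 3 = 8 days
Duration = max(15, 8) = 15 days

15 days


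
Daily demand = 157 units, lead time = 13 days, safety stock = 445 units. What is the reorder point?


Formula: ROP = (Daily Demand * Lead Time) + Safety Stock
Demand during lead time = 157 * 13 = 2041 units
ROP = 2041 + 445 = 2486 units

2486 units


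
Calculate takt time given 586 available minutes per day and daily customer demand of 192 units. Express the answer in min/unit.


Formula: Takt Time = Available Production Time / Customer Demand
Takt = 586 min/day / 192 units/day
Takt = 3.05 min/unit

3.05 min/unit


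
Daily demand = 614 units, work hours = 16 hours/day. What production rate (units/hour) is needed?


Formula: Production Rate = Daily Demand / Available Hours
Rate = 614 units/day / 16 hours/day
Rate = 38.4 units/hour

38.4 units/hour


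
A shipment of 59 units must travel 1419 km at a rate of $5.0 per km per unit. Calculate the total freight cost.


TC = dist * cost * units = 1419 * 5.0 * 59 = $418605.00

$418605.00


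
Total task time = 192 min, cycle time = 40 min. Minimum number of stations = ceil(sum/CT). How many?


Formula: N_min = ceil(Sum of Task Times / Cycle Time)
N_min = ceil(192 min / 40 min) = ceil(4.8)
N_min = 5 stations

5


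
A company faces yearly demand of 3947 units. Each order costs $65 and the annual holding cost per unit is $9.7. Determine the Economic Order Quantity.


Formula: EOQ = sqrt(2 * D * S / H)
Numerator: 2 * 3947 * 65 = 513110
2DS/H = 513110 / 9.7 = 52897.9
EOQ = sqrt(52897.9) = 230.0 units

230.0 units


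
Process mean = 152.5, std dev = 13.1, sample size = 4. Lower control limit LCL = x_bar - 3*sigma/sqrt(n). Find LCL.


LCL = 152.5 - 3 * 13.1 / sqrt(4)

132.85


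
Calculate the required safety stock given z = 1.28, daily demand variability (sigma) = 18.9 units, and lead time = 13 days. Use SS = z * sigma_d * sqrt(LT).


Formula: SS = z * sigma_d * sqrt(LT)
sqrt(LT) = sqrt(13) = 3.6056
SS = 1.28 * 18.9 * 3.6056
SS = 87.2 units

87.2 units


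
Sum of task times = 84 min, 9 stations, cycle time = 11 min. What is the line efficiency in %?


Formula: Efficiency = Sum of Task Times / (N_stations * CT) * 100
Total station capacity = 9 stations * 11 min = 99 min
Efficiency = 84 / 99 * 100 = 84.8%

84.8%


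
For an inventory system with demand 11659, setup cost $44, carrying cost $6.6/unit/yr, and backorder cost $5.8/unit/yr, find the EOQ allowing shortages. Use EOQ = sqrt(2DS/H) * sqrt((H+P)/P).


Formula: EOQ* = sqrt(2DS/H) * sqrt((H+P)/P)
Base EOQ = sqrt(2*11659*44/6.6) = 394.28 units
Correction = sqrt((6.6+5.8)/5.8) = 1.46217
EOQ* = 394.28 * 1.46217 = 576.5 units

576.5 units


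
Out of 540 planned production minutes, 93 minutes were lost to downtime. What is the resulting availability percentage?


Formula: Availability = (Planned Time - Downtime) / Planned Time * 100
Uptime = 540 - 93 = 447 min
Availability = 447 / 540 * 100 = 82.8%

82.8%


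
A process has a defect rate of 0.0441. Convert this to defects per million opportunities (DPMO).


DPMO = defect_rate * 1000000 = 0.0441 * 1000000

44100


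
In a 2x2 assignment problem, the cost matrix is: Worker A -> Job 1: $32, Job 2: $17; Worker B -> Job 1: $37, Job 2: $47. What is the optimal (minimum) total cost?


Option 1: A->1 + B->2 = $32 + $47 = $79
Option 2: A->2 + B->1 = $17 + $37 = $54
Min cost = min($79, $54) = $54

$54


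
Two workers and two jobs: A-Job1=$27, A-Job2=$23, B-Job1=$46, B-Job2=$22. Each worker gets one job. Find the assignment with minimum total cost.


Option 1: A->1 + B->2 = $27 + $22 = $49
Option 2: A->2 + B->1 = $23 + $46 = $69
Min cost = min($49, $69) = $49

$49


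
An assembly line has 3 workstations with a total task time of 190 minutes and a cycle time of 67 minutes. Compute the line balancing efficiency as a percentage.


Formula: Efficiency = Sum of Task Times / (N_stations * CT) * 100
Total station capacity = 3 stations * 67 min = 201 min
Efficiency = 190 / 201 * 100 = 94.5%

94.5%


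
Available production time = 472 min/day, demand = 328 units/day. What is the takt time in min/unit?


Formula: Takt Time = Available Production Time / Customer Demand
Takt = 472 min/day / 328 units/day
Takt = 1.44 min/unit

1.44 min/unit


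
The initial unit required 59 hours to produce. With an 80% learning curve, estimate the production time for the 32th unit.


Formula: T_n = T_1 * (learning_rate)^(log2(n)) where learning_rate = rate/100
Doublings = log2(32) = 5
T_n = 59 * 0.8^5
T_n = 59 * 0.3277 = 19.3 hours

19.3 hours


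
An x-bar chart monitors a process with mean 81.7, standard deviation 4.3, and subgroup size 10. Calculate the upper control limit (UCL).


UCL = 81.7 + 3 * 4.3 / sqrt(10)

85.78


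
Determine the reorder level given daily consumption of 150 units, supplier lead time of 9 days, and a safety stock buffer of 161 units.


Formula: ROP = (Daily Demand * Lead Time) + Safety Stock
Demand during lead time = 150 * 9 = 1350 units
ROP = 1350 + 161 = 1511 units

1511 units


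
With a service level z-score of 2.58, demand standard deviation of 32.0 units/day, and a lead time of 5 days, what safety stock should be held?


Formula: SS = z * sigma_d * sqrt(LT)
sqrt(LT) = sqrt(5) = 2.2361
SS = 2.58 * 32.0 * 2.2361
SS = 184.6 units

184.6 units


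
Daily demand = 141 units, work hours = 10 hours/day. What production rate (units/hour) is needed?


Formula: Production Rate = Daily Demand / Available Hours
Rate = 141 units/day / 10 hours/day
Rate = 14.1 units/hour

14.1 units/hour


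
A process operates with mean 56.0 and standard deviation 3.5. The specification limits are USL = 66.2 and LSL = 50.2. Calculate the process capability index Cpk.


Cpu = (66.2 - 56.0) / (3 * 3.5) = 0.97
Cpl = (56.0 - 50.2) / (3 * 3.5) = 0.55
Cpk = min(0.97, 0.55) = 0.55

0.55


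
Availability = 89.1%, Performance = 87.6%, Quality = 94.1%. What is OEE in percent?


Formula: OEE = Availability * Performance * Quality / 10000
A * P = 89.1% * 87.6% / 100 = 78.05%
OEE = 78.05% * 94.1% / 100 = 73.4%

73.4%
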